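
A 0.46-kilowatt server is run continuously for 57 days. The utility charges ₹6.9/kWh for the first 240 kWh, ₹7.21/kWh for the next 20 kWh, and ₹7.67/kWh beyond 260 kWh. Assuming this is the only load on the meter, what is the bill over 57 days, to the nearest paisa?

₹4632.58

Runtime = 24 h × 57 = 1368 h
Energy = 0.46 kW × 1368 h = 629.28 kWh
Tier 1 (0–240 kWh): 240 × ₹6.9 = ₹1656
Tier 2 (240–260 kWh): 20 × ₹7.21 = ₹144.2
Above 260 kWh: 369.28 × ₹7.67 = ₹2832.3776
Bill = ₹4632.58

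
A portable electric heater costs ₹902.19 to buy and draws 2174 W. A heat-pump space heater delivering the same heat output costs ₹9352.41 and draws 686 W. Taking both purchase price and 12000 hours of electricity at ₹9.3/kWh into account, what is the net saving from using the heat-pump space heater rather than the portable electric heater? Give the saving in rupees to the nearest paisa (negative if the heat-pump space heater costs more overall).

₹157610.58

portable electric heater: ₹902.19 + (2174/1000) kW × 12000 h × ₹9.3 = ₹902.19 + ₹242618.4 = ₹243520.59
heat-pump space heater: ₹9352.41 + (686/1000) kW × 12000 h × ₹9.3 = ₹9352.41 + ₹76557.6 = ₹85910.01
Saving = ₹243520.59 − ₹85910.01 = ₹157610.58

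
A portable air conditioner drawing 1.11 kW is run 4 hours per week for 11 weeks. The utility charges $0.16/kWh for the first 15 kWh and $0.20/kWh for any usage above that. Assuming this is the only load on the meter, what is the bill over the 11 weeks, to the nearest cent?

Runtime = 4 h/week × 11 weeks = 44 h
Energy = 1.11 kW × 44 h = 48.84 kWh
Tier 1 (0–15 kWh): 15 × $0.16 = $2.4
Above 15 kWh: 33.84 × $0.20 = $6.768
Bill = $9.17

$9.17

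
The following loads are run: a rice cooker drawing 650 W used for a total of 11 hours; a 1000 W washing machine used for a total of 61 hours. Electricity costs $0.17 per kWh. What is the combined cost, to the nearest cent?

$11.59

rice cooker: 0.65 kW × 11 h = 7.15 kWh
washing machine: 1 kW × 61 h = 61 kWh
Total energy = 68.15 kWh
Cost = 68.15 × $0.17 = $11.59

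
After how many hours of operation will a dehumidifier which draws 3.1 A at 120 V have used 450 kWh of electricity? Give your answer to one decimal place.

1209.7 h

Power = 3.1 A × 120 V = 372 W = 0.372 kW
Hours = 450 kWh ÷ 0.372 kW = 1209.7 h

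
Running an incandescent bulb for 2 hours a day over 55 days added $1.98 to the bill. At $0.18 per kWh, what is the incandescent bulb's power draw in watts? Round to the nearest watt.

100 W

Energy = $1.98 ÷ $0.18/kWh = 11 kWh
Runtime = 2 h/day × 55 days = 110 h
Power = 11 kWh ÷ 110 h = 0.1 kW = 100 W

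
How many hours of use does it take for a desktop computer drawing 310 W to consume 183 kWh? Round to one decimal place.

590.3 h

Hours = 183 kWh ÷ 0.31 kW = 590.3 h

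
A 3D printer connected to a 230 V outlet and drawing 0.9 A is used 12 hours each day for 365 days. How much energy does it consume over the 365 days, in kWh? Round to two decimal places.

Power = 0.9 A × 230 V = 207 W = 0.207 kW
Runtime = 12 h/day × 365 days = 4380 h
Energy = 0.207 kW × 4380 h = 906.66 kWh

906.66 kWh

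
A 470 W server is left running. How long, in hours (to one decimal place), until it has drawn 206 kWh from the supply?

438.3 h

Hours = 206 kWh ÷ 0.47 kW = 438.3 h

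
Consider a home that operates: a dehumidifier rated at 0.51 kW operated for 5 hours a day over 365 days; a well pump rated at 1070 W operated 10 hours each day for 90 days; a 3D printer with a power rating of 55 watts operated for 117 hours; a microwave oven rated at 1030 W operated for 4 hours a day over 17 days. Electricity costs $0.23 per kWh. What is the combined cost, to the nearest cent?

dehumidifier: Runtime = 5 h/day × 365 days = 1825 h
dehumidifier: 0.51 kW × 1825 h = 930.75 kWh
well pump: Runtime = 10 h/day × 90 days = 900 h
well pump: 1.07 kW × 900 h = 963 kWh
3D printer: 0.055 kW × 117 h = 6.435 kWh
microwave oven: Runtime = 4 h/day × 17 days = 68 h
microwave oven: 1.03 kW × 68 h = 70.04 kWh
Total energy = 1970.225 kWh
Cost = 1970.225 × $0.23 = $453.15

$453.15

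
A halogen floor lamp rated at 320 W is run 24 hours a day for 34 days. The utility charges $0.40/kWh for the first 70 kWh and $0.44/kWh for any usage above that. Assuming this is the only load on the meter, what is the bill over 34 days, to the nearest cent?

Runtime = 24 h × 34 = 816 h
Energy = 0.32 kW × 816 h = 261.12 kWh
Tier 1 (0–70 kWh): 70 × $0.40 = $28
Above 70 kWh: 191.12 × $0.44 = $84.0928
Bill = $112.09

$112.09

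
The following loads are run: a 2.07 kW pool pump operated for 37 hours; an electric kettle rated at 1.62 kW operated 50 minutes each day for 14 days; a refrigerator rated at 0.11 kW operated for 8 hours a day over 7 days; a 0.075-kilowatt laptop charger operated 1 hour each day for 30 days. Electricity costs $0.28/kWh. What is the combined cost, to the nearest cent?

pool pump: 2.07 kW × 37 h = 76.59 kWh
electric kettle: Runtime = 50 min × 14 = 700 min = 11.666666… h
electric kettle: 1.62 kW × 11.666666… h = 18.9 kWh
refrigerator: Runtime = 8 h/day × 7 days = 56 h
refrigerator: 0.11 kW × 56 h = 6.16 kWh
laptop charger: Runtime = 1 h/day × 30 days = 30 h
laptop charger: 0.075 kW × 30 h = 2.25 kWh
Total energy = 103.9 kWh
Cost = 103.9 × $0.28 = $29.09

$29.09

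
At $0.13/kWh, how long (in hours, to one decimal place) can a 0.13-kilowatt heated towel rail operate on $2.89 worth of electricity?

171.0 h

Energy available = $2.89 ÷ $0.13/kWh = 22.2308 kWh
Hours = 22.2308 kWh ÷ 0.13 kW = 171.0 h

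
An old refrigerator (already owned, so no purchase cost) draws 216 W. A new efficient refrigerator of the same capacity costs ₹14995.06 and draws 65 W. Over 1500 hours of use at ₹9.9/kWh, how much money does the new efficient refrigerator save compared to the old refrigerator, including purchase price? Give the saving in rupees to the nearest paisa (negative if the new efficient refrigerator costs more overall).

old refrigerator: ₹0.00 + (216/1000) kW × 1500 h × ₹9.9 = ₹0.00 + ₹3207.6 = ₹3207.6
new efficient refrigerator: ₹14995.06 + (65/1000) kW × 1500 h × ₹9.9 = ₹14995.06 + ₹965.25 = ₹15960.31
Saving = ₹3207.6 − ₹15960.31 = −₹12752.71

-₹12752.71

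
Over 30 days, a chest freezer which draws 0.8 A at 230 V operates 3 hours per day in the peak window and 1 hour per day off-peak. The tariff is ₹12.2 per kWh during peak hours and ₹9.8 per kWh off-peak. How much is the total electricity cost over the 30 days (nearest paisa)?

Power = 0.8 A × 230 V = 184 W = 0.184 kW
Peak energy = 0.184 kW × 3 h × 30 = 16.56 kWh
Off-peak energy = 0.184 kW × 1 h × 30 = 5.52 kWh
Cost = 16.56 × ₹12.2 + 5.52 × ₹9.8 = ₹202.032 + ₹54.096 = ₹256.13

₹256.13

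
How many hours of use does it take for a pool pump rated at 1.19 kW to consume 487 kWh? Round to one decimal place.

Hours = 487 kWh ÷ 1.19 kW = 409.2 h

409.2 h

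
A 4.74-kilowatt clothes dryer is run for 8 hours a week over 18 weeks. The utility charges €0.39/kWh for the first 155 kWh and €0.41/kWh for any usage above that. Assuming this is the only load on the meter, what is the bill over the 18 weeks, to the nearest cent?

Runtime = 8 h/week × 18 weeks = 144 h
Energy = 4.74 kW × 144 h = 682.56 kWh
Tier 1 (0–155 kWh): 155 × €0.39 = €60.45
Above 155 kWh: 527.56 × €0.41 = €216.2996
Bill = €276.75

€276.75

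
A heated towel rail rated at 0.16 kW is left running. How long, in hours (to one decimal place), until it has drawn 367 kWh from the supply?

2293.8 h

Hours = 367 kWh ÷ 0.16 kW = 2293.8 h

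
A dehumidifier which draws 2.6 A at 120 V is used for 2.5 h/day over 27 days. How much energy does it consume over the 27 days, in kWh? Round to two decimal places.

21.06 kWh

Power = 2.6 A × 120 V = 312 W = 0.312 kW
Runtime = 2.5 h/day × 27 days = 67.5 h
Energy = 0.312 kW × 67.5 h = 21.06 kWh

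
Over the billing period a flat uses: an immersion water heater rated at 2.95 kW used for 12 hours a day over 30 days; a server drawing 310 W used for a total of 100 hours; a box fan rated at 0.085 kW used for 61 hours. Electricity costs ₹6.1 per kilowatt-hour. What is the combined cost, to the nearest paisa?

immersion water heater: Runtime = 12 h/day × 30 days = 360 h
immersion water heater: 2.95 kW × 360 h = 1062 kWh
server: 0.31 kW × 100 h = 31 kWh
box fan: 0.085 kW × 61 h = 5.185 kWh
Total energy = 1098.185 kWh
Cost = 1098.185 × ₹6.1 = ₹6698.93

₹6698.93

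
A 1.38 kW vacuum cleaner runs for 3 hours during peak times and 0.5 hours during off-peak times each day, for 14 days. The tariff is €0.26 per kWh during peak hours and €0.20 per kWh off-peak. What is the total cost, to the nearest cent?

€17.00

Peak energy = 1.38 kW × 3 h × 14 = 57.96 kWh
Off-peak energy = 1.38 kW × 0.5 h × 14 = 9.66 kWh
Cost = 57.96 × €0.26 + 9.66 × €0.20 = €15.0696 + €1.932 = €17.00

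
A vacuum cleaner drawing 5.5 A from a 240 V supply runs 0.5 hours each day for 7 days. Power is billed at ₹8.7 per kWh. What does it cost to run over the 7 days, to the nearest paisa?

Power = 5.5 A × 240 V = 1320 W = 1.32 kW
Runtime = 0.5 h/day × 7 days = 3.5 h
Energy = 1.32 kW × 3.5 h = 4.62 kWh
Cost = 4.62 kWh × ₹8.7/kWh = ₹40.19

₹40.19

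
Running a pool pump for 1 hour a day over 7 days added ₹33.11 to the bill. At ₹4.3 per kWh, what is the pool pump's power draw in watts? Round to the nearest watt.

1100 W

Energy = ₹33.11 ÷ ₹4.3/kWh = 7.7 kWh
Runtime = 1 h/day × 7 days = 7 h
Power = 7.7 kWh ÷ 7 h = 1.1 kW = 1100 W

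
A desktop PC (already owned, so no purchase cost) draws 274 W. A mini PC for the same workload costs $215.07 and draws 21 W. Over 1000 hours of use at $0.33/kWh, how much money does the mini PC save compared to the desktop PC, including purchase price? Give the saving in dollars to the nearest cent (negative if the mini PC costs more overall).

desktop PC: $0.00 + (274/1000) kW × 1000 h × $0.33 = $0.00 + $90.42 = $90.42
mini PC: $215.07 + (21/1000) kW × 1000 h × $0.33 = $215.07 + $6.93 = $222
Saving = $90.42 − $222 = −$131.58

-$131.58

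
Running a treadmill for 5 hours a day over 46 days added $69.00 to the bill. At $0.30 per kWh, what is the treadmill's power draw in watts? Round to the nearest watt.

Energy = $69.00 ÷ $0.30/kWh = 230 kWh
Runtime = 5 h/day × 46 days = 230 h
Power = 230 kWh ÷ 230 h = 1 kW = 1000 W

1000 W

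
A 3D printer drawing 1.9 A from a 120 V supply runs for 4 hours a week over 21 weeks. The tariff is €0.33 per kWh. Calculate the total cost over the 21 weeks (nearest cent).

€6.32

Power = 1.9 A × 120 V = 228 W = 0.228 kW
Runtime = 4 h/week × 21 weeks = 84 h
Energy = 0.228 kW × 84 h = 19.152 kWh
Cost = 19.152 kWh × €0.33/kWh = €6.32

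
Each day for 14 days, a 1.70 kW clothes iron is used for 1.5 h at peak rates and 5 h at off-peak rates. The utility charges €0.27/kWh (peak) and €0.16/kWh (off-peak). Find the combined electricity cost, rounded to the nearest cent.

€28.68

Peak energy = 1.7 kW × 1.5 h × 14 = 35.7 kWh
Off-peak energy = 1.7 kW × 5 h × 14 = 119 kWh
Cost = 35.7 × €0.27 + 119 × €0.16 = €9.639 + €19.04 = €28.68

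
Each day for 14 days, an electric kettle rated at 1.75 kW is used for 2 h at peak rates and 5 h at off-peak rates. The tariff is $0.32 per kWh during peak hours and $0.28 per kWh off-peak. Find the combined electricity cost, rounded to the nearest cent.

Peak energy = 1.75 kW × 2 h × 14 = 49 kWh
Off-peak energy = 1.75 kW × 5 h × 14 = 122.5 kWh
Cost = 49 × $0.32 + 122.5 × $0.28 = $15.68 + $34.3 = $49.98

$49.98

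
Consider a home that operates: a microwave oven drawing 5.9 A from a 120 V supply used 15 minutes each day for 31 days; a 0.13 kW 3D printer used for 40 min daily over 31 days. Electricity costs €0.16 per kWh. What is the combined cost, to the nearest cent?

€1.31

microwave oven: Power = 5.9 A × 120 V = 708 W = 0.708 kW
microwave oven: Runtime = 15 min × 31 = 465 min = 7.75 h
microwave oven: 0.708 kW × 7.75 h = 5.487 kWh
3D printer: Runtime = 40 min × 31 = 1240 min = 20.666666… h
3D printer: 0.13 kW × 20.666666… h = 2.686666… kWh
Total energy = 8.173666… kWh
Cost = 8.173666… × €0.16 = €1.31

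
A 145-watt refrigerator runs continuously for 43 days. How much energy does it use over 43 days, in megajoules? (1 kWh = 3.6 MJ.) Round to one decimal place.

538.7 MJ

Runtime = 24 h × 43 = 1032 h
Energy = 0.145 kW × 1032 h = 149.64 kWh
= 149.64 × 3.6 MJ = 538.7 MJ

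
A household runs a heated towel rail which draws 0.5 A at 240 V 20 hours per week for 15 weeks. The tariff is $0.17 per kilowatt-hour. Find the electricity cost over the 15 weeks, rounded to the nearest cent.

$6.12

Power = 0.5 A × 240 V = 120 W = 0.12 kW
Runtime = 20 h/week × 15 weeks = 300 h
Energy = 0.12 kW × 300 h = 36 kWh
Cost = 36 kWh × $0.17/kWh = $6.12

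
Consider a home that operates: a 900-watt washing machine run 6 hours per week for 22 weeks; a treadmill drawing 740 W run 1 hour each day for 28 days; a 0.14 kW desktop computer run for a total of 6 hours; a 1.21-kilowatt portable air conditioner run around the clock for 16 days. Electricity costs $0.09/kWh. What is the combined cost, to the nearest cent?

$54.45

washing machine: Runtime = 6 h/week × 22 weeks = 132 h
washing machine: 0.9 kW × 132 h = 118.8 kWh
treadmill: Runtime = 1 h/day × 28 days = 28 h
treadmill: 0.74 kW × 28 h = 20.72 kWh
desktop computer: 0.14 kW × 6 h = 0.84 kWh
portable air conditioner: Runtime = 24 h × 16 = 384 h
portable air conditioner: 1.21 kW × 384 h = 464.64 kWh
Total energy = 605 kWh
Cost = 605 × $0.09 = $54.45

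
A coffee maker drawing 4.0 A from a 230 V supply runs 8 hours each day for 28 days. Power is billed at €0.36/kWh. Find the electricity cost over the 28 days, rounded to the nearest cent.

€74.19

Power = 4.0 A × 230 V = 920 W = 0.92 kW
Runtime = 8 h/day × 28 days = 224 h
Energy = 0.92 kW × 224 h = 206.08 kWh
Cost = 206.08 kWh × €0.36/kWh = €74.19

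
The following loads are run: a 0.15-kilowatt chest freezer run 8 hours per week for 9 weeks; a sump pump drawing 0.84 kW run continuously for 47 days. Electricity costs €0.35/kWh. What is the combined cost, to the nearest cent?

€335.41

chest freezer: Runtime = 8 h/week × 9 weeks = 72 h
chest freezer: 0.15 kW × 72 h = 10.8 kWh
sump pump: Runtime = 24 h × 47 = 1128 h
sump pump: 0.84 kW × 1128 h = 947.52 kWh
Total energy = 958.32 kWh
Cost = 958.32 × €0.35 = €335.41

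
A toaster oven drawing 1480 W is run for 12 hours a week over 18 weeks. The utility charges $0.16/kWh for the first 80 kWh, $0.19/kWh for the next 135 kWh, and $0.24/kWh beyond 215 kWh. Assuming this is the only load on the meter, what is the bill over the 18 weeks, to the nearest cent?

Runtime = 12 h/week × 18 weeks = 216 h
Energy = 1.48 kW × 216 h = 319.68 kWh
Tier 1 (0–80 kWh): 80 × $0.16 = $12.8
Tier 2 (80–215 kWh): 135 × $0.19 = $25.65
Above 215 kWh: 104.68 × $0.24 = $25.1232
Bill = $63.57

$63.57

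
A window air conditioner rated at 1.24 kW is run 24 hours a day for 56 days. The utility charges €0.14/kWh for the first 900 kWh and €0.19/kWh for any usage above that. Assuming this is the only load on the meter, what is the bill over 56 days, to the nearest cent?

€271.65

Runtime = 24 h × 56 = 1344 h
Energy = 1.24 kW × 1344 h = 1666.56 kWh
Tier 1 (0–900 kWh): 900 × €0.14 = €126
Above 900 kWh: 766.56 × €0.19 = €145.6464
Bill = €271.65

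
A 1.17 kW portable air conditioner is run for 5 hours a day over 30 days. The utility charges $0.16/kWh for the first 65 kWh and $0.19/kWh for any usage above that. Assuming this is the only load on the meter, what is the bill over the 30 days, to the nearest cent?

Runtime = 5 h/day × 30 days = 150 h
Energy = 1.17 kW × 150 h = 175.5 kWh
Tier 1 (0–65 kWh): 65 × $0.16 = $10.4
Above 65 kWh: 110.5 × $0.19 = $20.995
Bill = $31.40

$31.40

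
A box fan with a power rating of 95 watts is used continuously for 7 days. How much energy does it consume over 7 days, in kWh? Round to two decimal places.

15.96 kWh

Runtime = 24 h × 7 = 168 h
Energy = 0.095 kW × 168 h = 15.96 kWh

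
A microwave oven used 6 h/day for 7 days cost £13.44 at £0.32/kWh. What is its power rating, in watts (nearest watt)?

1000 W

Energy = £13.44 ÷ £0.32/kWh = 42 kWh
Runtime = 6 h/day × 7 days = 42 h
Power = 42 kWh ÷ 42 h = 1 kW = 1000 W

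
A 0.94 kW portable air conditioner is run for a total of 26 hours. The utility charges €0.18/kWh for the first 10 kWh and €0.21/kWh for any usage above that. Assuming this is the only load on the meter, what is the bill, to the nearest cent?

€4.83

Energy = 0.94 kW × 26 h = 24.44 kWh
Tier 1 (0–10 kWh): 10 × €0.18 = €1.8
Above 10 kWh: 14.44 × €0.21 = €3.0324
Bill = €4.83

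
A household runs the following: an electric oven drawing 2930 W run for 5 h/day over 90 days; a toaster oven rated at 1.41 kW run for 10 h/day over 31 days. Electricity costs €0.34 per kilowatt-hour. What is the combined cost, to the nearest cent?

€596.90

electric oven: Runtime = 5 h/day × 90 days = 450 h
electric oven: 2.93 kW × 450 h = 1318.5 kWh
toaster oven: Runtime = 10 h/day × 31 days = 310 h
toaster oven: 1.41 kW × 310 h = 437.1 kWh
Total energy = 1755.6 kWh
Cost = 1755.6 × €0.34 = €596.90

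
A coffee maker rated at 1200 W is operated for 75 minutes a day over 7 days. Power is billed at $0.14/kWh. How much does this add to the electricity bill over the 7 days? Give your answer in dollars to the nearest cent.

$1.47

Runtime = 75 min × 7 = 525 min = 8.75 h
Energy = 1.2 kW × 8.75 h = 10.5 kWh
Cost = 10.5 kWh × $0.14/kWh = $1.47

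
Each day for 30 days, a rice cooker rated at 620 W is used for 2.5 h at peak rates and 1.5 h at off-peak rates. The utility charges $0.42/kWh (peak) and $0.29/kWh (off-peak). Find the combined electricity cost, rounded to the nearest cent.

Peak energy = 0.62 kW × 2.5 h × 30 = 46.5 kWh
Off-peak energy = 0.62 kW × 1.5 h × 30 = 27.9 kWh
Cost = 46.5 × $0.42 + 27.9 × $0.29 = $19.53 + $8.091 = $27.62

$27.62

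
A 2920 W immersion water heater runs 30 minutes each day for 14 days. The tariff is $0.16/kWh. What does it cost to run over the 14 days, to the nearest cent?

$3.27

Runtime = 30 min × 14 = 420 min = 7 h
Energy = 2.92 kW × 7 h = 20.44 kWh
Cost = 20.44 kWh × $0.16/kWh = $3.27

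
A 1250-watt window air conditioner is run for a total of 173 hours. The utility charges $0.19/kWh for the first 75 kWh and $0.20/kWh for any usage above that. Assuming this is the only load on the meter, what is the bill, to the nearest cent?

Energy = 1.25 kW × 173 h = 216.25 kWh
Tier 1 (0–75 kWh): 75 × $0.19 = $14.25
Above 75 kWh: 141.25 × $0.20 = $28.25
Bill = $42.50

$42.50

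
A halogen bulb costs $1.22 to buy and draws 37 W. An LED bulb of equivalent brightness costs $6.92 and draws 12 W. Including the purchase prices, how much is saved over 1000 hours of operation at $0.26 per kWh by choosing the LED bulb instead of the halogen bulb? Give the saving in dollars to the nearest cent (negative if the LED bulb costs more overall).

$0.80

halogen bulb: $1.22 + (37/1000) kW × 1000 h × $0.26 = $1.22 + $9.62 = $10.84
LED bulb: $6.92 + (12/1000) kW × 1000 h × $0.26 = $6.92 + $3.12 = $10.04
Saving = $10.84 − $10.04 = $0.8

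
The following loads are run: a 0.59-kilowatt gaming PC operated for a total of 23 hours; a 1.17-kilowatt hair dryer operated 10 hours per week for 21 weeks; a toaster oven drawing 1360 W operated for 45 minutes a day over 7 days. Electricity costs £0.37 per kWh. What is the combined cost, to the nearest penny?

£98.57

gaming PC: 0.59 kW × 23 h = 13.57 kWh
hair dryer: Runtime = 10 h/week × 21 weeks = 210 h
hair dryer: 1.17 kW × 210 h = 245.7 kWh
toaster oven: Runtime = 45 min × 7 = 315 min = 5.25 h
toaster oven: 1.36 kW × 5.25 h = 7.14 kWh
Total energy = 266.41 kWh
Cost = 266.41 × £0.37 = £98.57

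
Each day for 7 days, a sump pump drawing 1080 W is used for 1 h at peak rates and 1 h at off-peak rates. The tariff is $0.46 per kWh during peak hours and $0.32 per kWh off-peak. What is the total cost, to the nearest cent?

Peak energy = 1.08 kW × 1 h × 7 = 7.56 kWh
Off-peak energy = 1.08 kW × 1 h × 7 = 7.56 kWh
Cost = 7.56 × $0.46 + 7.56 × $0.32 = $3.4776 + $2.4192 = $5.90

$5.90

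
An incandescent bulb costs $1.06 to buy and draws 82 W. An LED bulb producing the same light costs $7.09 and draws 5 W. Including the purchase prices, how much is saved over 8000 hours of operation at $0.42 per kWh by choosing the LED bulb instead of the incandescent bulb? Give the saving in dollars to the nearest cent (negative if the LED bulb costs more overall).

$252.69

incandescent bulb: $1.06 + (82/1000) kW × 8000 h × $0.42 = $1.06 + $275.52 = $276.58
LED bulb: $7.09 + (5/1000) kW × 8000 h × $0.42 = $7.09 + $16.8 = $23.89
Saving = $276.58 − $23.89 = $252.69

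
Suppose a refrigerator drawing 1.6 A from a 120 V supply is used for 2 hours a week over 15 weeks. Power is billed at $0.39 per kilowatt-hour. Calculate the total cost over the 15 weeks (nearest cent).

Power = 1.6 A × 120 V = 192 W = 0.192 kW
Runtime = 2 h/week × 15 weeks = 30 h
Energy = 0.192 kW × 30 h = 5.76 kWh
Cost = 5.76 kWh × $0.39/kWh = $2.25

$2.25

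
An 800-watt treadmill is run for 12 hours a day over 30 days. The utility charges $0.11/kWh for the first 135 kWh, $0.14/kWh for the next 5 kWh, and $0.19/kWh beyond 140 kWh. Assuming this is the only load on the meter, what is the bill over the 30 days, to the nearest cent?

Runtime = 12 h/day × 30 days = 360 h
Energy = 0.8 kW × 360 h = 288 kWh
Tier 1 (0–135 kWh): 135 × $0.11 = $14.85
Tier 2 (135–140 kWh): 5 × $0.14 = $0.7
Above 140 kWh: 148 × $0.19 = $28.12
Bill = $43.67

$43.67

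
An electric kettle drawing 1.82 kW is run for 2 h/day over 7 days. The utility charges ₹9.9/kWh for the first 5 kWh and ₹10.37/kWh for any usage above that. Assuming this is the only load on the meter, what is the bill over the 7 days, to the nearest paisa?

₹261.88

Runtime = 2 h/day × 7 days = 14 h
Energy = 1.82 kW × 14 h = 25.48 kWh
Tier 1 (0–5 kWh): 5 × ₹9.9 = ₹49.5
Above 5 kWh: 20.48 × ₹10.37 = ₹212.3776
Bill = ₹261.88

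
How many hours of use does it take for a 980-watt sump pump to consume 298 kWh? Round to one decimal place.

Hours = 298 kWh ÷ 0.98 kW = 304.1 h

304.1 h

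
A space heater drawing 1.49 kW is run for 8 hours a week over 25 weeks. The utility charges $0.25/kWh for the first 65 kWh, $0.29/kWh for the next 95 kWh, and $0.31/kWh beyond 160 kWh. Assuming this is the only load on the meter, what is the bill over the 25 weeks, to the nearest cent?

$86.58

Runtime = 8 h/week × 25 weeks = 200 h
Energy = 1.49 kW × 200 h = 298 kWh
Tier 1 (0–65 kWh): 65 × $0.25 = $16.25
Tier 2 (65–160 kWh): 95 × $0.29 = $27.55
Above 160 kWh: 138 × $0.31 = $42.78
Bill = $86.58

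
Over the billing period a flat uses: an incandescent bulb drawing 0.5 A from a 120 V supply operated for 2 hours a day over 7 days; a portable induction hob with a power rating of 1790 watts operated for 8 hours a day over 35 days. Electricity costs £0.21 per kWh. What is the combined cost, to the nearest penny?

£105.43

incandescent bulb: Power = 0.5 A × 120 V = 60 W = 0.06 kW
incandescent bulb: Runtime = 2 h/day × 7 days = 14 h
incandescent bulb: 0.06 kW × 14 h = 0.84 kWh
portable induction hob: Runtime = 8 h/day × 35 days = 280 h
portable induction hob: 1.79 kW × 280 h = 501.2 kWh
Total energy = 502.04 kWh
Cost = 502.04 × £0.21 = £105.43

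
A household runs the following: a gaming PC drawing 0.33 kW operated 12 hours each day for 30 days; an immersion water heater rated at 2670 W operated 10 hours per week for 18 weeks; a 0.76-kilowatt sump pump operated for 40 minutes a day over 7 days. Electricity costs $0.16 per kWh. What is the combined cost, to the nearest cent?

$96.47

gaming PC: Runtime = 12 h/day × 30 days = 360 h
gaming PC: 0.33 kW × 360 h = 118.8 kWh
immersion water heater: Runtime = 10 h/week × 18 weeks = 180 h
immersion water heater: 2.67 kW × 180 h = 480.6 kWh
sump pump: Runtime = 40 min × 7 = 280 min = 4.666666… h
sump pump: 0.76 kW × 4.666666… h = 3.546666… kWh
Total energy = 602.946666… kWh
Cost = 602.946666… × $0.16 = $96.47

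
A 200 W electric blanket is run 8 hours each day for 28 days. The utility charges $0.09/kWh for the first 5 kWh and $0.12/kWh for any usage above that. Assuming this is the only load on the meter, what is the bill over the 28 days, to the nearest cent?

$5.23

Runtime = 8 h/day × 28 days = 224 h
Energy = 0.2 kW × 224 h = 44.8 kWh
Tier 1 (0–5 kWh): 5 × $0.09 = $0.45
Above 5 kWh: 39.8 × $0.12 = $4.776
Bill = $5.23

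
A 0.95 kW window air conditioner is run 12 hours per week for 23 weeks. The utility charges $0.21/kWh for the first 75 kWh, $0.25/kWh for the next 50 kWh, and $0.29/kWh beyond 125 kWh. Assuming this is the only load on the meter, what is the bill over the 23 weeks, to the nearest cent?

$68.04

Runtime = 12 h/week × 23 weeks = 276 h
Energy = 0.95 kW × 276 h = 262.2 kWh
Tier 1 (0–75 kWh): 75 × $0.21 = $15.75
Tier 2 (75–125 kWh): 50 × $0.25 = $12.5
Above 125 kWh: 137.2 × $0.29 = $39.788
Bill = $68.04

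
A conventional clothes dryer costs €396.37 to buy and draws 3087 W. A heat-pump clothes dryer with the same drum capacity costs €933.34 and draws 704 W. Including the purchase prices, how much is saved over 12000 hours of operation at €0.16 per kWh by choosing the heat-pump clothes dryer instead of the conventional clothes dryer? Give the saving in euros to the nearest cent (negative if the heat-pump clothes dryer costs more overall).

€4038.39

conventional clothes dryer: €396.37 + (3087/1000) kW × 12000 h × €0.16 = €396.37 + €5927.04 = €6323.41
heat-pump clothes dryer: €933.34 + (704/1000) kW × 12000 h × €0.16 = €933.34 + €1351.68 = €2285.02
Saving = €6323.41 − €2285.02 = €4038.39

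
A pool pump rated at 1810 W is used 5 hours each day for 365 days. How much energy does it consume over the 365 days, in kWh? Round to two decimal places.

Runtime = 5 h/day × 365 days = 1825 h
Energy = 1.81 kW × 1825 h = 3303.25 kWh

3303.25 kWh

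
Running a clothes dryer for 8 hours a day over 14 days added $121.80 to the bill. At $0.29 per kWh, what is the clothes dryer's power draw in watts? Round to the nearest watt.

Energy = $121.80 ÷ $0.29/kWh = 420 kWh
Runtime = 8 h/day × 14 days = 112 h
Power = 420 kWh ÷ 112 h = 3.75 kW = 3750 W

3750 W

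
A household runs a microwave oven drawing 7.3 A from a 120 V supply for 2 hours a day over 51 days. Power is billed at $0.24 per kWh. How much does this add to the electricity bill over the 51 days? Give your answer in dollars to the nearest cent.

$21.44

Power = 7.3 A × 120 V = 876 W = 0.876 kW
Runtime = 2 h/day × 51 days = 102 h
Energy = 0.876 kW × 102 h = 89.352 kWh
Cost = 89.352 kWh × $0.24/kWh = $21.44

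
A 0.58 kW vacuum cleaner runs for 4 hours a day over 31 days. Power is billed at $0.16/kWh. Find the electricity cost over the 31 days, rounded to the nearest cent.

$11.51

Runtime = 4 h/day × 31 days = 124 h
Energy = 0.58 kW × 124 h = 71.92 kWh
Cost = 71.92 kWh × $0.16/kWh = $11.51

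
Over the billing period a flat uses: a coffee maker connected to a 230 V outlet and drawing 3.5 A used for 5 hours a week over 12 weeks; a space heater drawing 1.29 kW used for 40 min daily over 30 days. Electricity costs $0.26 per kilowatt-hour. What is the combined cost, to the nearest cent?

coffee maker: Power = 3.5 A × 230 V = 805 W = 0.805 kW
coffee maker: Runtime = 5 h/week × 12 weeks = 60 h
coffee maker: 0.805 kW × 60 h = 48.3 kWh
space heater: Runtime = 40 min × 30 = 1200 min = 20 h
space heater: 1.29 kW × 20 h = 25.8 kWh
Total energy = 74.1 kWh
Cost = 74.1 × $0.26 = $19.27

$19.27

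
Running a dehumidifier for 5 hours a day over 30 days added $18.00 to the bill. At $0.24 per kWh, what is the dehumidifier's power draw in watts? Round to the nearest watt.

Energy = $18.00 ÷ $0.24/kWh = 75 kWh
Runtime = 5 h/day × 30 days = 150 h
Power = 75 kWh ÷ 150 h = 0.5 kW = 500 W

500 W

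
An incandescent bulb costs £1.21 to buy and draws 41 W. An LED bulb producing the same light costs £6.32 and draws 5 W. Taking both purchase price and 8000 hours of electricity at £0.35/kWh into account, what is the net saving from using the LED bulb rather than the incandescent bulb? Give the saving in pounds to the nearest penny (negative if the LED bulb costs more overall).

incandescent bulb: £1.21 + (41/1000) kW × 8000 h × £0.35 = £1.21 + £114.8 = £116.01
LED bulb: £6.32 + (5/1000) kW × 8000 h × £0.35 = £6.32 + £14 = £20.32
Saving = £116.01 − £20.32 = £95.69

£95.69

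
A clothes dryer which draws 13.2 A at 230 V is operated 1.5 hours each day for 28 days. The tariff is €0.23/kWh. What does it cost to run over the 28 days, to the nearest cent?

€29.33

Power = 13.2 A × 230 V = 3036 W = 3.036 kW
Runtime = 1.5 h/day × 28 days = 42 h
Energy = 3.036 kW × 42 h = 127.512 kWh
Cost = 127.512 kWh × €0.23/kWh = €29.33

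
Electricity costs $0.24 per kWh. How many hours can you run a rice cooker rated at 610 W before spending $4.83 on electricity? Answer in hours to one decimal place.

33.0 h

Energy available = $4.83 ÷ $0.24/kWh = 20.125 kWh
Hours = 20.125 kWh ÷ 0.61 kW = 33.0 h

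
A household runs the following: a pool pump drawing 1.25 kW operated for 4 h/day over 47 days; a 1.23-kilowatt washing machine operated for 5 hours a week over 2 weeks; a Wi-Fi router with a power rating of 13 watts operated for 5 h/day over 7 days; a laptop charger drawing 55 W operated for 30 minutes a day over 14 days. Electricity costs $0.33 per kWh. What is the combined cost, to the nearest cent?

$81.89

pool pump: Runtime = 4 h/day × 47 days = 188 h
pool pump: 1.25 kW × 188 h = 235 kWh
washing machine: Runtime = 5 h/week × 2 weeks = 10 h
washing machine: 1.23 kW × 10 h = 12.3 kWh
Wi-Fi router: Runtime = 5 h/day × 7 days = 35 h
Wi-Fi router: 0.013 kW × 35 h = 0.455 kWh
laptop charger: Runtime = 30 min × 14 = 420 min = 7 h
laptop charger: 0.055 kW × 7 h = 0.385 kWh
Total energy = 248.14 kWh
Cost = 248.14 × $0.33 = $81.89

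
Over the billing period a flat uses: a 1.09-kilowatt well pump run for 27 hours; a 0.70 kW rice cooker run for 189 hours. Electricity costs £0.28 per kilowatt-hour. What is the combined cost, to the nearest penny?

£45.28

well pump: 1.09 kW × 27 h = 29.43 kWh
rice cooker: 0.7 kW × 189 h = 132.3 kWh
Total energy = 161.73 kWh
Cost = 161.73 × £0.28 = £45.28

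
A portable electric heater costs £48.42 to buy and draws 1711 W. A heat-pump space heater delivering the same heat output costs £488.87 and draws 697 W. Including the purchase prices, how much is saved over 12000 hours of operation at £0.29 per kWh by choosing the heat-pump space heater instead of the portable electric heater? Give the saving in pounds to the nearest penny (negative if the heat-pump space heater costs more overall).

portable electric heater: £48.42 + (1711/1000) kW × 12000 h × £0.29 = £48.42 + £5954.28 = £6002.7
heat-pump space heater: £488.87 + (697/1000) kW × 12000 h × £0.29 = £488.87 + £2425.56 = £2914.43
Saving = £6002.7 − £2914.43 = £3088.27

£3088.27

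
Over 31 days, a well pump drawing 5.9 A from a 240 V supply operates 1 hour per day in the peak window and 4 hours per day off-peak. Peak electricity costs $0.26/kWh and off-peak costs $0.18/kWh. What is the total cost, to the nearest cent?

Power = 5.9 A × 240 V = 1416 W = 1.416 kW
Peak energy = 1.416 kW × 1 h × 31 = 43.896 kWh
Off-peak energy = 1.416 kW × 4 h × 31 = 175.584 kWh
Cost = 43.896 × $0.26 + 175.584 × $0.18 = $11.41296 + $31.60512 = $43.02

$43.02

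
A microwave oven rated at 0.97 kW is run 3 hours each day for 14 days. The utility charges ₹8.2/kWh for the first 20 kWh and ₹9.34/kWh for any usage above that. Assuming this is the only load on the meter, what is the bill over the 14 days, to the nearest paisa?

Runtime = 3 h/day × 14 days = 42 h
Energy = 0.97 kW × 42 h = 40.74 kWh
Tier 1 (0–20 kWh): 20 × ₹8.2 = ₹164
Above 20 kWh: 20.74 × ₹9.34 = ₹193.7116
Bill = ₹357.71

₹357.71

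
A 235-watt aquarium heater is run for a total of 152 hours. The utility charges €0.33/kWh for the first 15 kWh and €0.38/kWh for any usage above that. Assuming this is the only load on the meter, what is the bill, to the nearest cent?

Energy = 0.235 kW × 152 h = 35.72 kWh
Tier 1 (0–15 kWh): 15 × €0.33 = €4.95
Above 15 kWh: 20.72 × €0.38 = €7.8736
Bill = €12.82

€12.82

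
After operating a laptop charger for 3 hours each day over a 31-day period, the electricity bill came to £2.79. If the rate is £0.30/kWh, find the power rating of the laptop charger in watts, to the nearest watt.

Energy = £2.79 ÷ £0.30/kWh = 9.3 kWh
Runtime = 3 h/day × 31 days = 93 h
Power = 9.3 kWh ÷ 93 h = 0.1 kW = 100 W

100 W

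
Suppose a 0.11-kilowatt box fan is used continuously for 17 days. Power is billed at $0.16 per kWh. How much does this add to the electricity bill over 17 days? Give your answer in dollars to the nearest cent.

Runtime = 24 h × 17 = 408 h
Energy = 0.11 kW × 408 h = 44.88 kWh
Cost = 44.88 kWh × $0.16/kWh = $7.18

$7.18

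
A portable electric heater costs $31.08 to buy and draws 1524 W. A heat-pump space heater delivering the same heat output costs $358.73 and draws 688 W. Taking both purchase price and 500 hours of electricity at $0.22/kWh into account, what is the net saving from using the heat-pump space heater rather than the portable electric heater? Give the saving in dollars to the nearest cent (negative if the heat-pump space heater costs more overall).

portable electric heater: $31.08 + (1524/1000) kW × 500 h × $0.22 = $31.08 + $167.64 = $198.72
heat-pump space heater: $358.73 + (688/1000) kW × 500 h × $0.22 = $358.73 + $75.68 = $434.41
Saving = $198.72 − $434.41 = −$235.69

-$235.69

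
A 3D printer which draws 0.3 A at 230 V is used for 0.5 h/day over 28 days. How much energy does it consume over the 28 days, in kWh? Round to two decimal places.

Power = 0.3 A × 230 V = 69 W = 0.069 kW
Runtime = 0.5 h/day × 28 days = 14 h
Energy = 0.069 kW × 14 h = 0.966 kWh ≈ 0.97 kWh

0.97 kWh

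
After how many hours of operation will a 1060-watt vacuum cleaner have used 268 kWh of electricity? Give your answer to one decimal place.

Hours = 268 kWh ÷ 1.06 kW = 252.8 h

252.8 h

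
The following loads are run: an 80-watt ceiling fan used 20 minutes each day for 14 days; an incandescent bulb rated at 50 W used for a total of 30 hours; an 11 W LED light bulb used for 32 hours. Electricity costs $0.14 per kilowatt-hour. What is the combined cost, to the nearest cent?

$0.31

ceiling fan: Runtime = 20 min × 14 = 280 min = 4.666666… h
ceiling fan: 0.08 kW × 4.666666… h = 0.373333… kWh
incandescent bulb: 0.05 kW × 30 h = 1.5 kWh
LED light bulb: 0.011 kW × 32 h = 0.352 kWh
Total energy = 2.225333… kWh
Cost = 2.225333… × $0.14 = $0.31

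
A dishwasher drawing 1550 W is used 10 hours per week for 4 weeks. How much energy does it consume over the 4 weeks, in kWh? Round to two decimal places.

62.00 kWh

Runtime = 10 h/week × 4 weeks = 40 h
Energy = 1.55 kW × 40 h = 62 kWh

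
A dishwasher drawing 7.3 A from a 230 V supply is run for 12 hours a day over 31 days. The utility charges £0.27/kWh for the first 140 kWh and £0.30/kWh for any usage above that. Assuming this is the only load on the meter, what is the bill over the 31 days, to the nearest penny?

£183.18

Power = 7.3 A × 230 V = 1679 W = 1.679 kW
Runtime = 12 h/day × 31 days = 372 h
Energy = 1.679 kW × 372 h = 624.588 kWh
Tier 1 (0–140 kWh): 140 × £0.27 = £37.8
Above 140 kWh: 484.588 × £0.30 = £145.3764
Bill = £183.18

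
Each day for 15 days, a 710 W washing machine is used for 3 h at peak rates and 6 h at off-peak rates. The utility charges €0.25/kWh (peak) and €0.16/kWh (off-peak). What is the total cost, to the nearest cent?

€18.21

Peak energy = 0.71 kW × 3 h × 15 = 31.95 kWh
Off-peak energy = 0.71 kW × 6 h × 15 = 63.9 kWh
Cost = 31.95 × €0.25 + 63.9 × €0.16 = €7.9875 + €10.224 = €18.21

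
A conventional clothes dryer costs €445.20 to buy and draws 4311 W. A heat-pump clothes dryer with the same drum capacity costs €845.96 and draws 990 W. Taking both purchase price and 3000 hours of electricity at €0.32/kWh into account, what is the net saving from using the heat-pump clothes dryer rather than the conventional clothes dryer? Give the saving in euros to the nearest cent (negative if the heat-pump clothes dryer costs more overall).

conventional clothes dryer: €445.20 + (4311/1000) kW × 3000 h × €0.32 = €445.20 + €4138.56 = €4583.76
heat-pump clothes dryer: €845.96 + (990/1000) kW × 3000 h × €0.32 = €845.96 + €950.4 = €1796.36
Saving = €4583.76 − €1796.36 = €2787.4

€2787.40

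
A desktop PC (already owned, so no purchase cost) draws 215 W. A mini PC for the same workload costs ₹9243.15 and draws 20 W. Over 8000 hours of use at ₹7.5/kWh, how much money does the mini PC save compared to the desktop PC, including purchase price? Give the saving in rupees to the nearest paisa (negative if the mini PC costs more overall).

desktop PC: ₹0.00 + (215/1000) kW × 8000 h × ₹7.5 = ₹0.00 + ₹12900 = ₹12900
mini PC: ₹9243.15 + (20/1000) kW × 8000 h × ₹7.5 = ₹9243.15 + ₹1200 = ₹10443.15
Saving = ₹12900 − ₹10443.15 = ₹2456.85

₹2456.85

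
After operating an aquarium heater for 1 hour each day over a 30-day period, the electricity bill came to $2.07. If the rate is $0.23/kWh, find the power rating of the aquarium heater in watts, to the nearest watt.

300 W

Energy = $2.07 ÷ $0.23/kWh = 9 kWh
Runtime = 1 h/day × 30 days = 30 h
Power = 9 kWh ÷ 30 h = 0.3 kW = 300 W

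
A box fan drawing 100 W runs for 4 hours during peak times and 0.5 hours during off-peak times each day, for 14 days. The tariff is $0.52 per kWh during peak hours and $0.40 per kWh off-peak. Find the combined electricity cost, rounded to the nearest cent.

Peak energy = 0.1 kW × 4 h × 14 = 5.6 kWh
Off-peak energy = 0.1 kW × 0.5 h × 14 = 0.7 kWh
Cost = 5.6 × $0.52 + 0.7 × $0.40 = $2.912 + $0.28 = $3.19

$3.19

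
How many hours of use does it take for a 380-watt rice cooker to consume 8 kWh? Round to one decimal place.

Hours = 8 kWh ÷ 0.38 kW = 21.1 h

21.1 h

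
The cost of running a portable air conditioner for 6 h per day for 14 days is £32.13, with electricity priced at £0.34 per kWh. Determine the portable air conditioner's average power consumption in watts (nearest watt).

Energy = £32.13 ÷ £0.34/kWh = 94.5 kWh
Runtime = 6 h/day × 14 days = 84 h
Power = 94.5 kWh ÷ 84 h = 1.125 kW = 1125 W

1125 W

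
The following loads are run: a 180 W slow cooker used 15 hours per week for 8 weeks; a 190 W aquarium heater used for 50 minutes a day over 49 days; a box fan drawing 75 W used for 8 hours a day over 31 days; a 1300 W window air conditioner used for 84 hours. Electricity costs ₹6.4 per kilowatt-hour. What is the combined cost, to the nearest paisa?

slow cooker: Runtime = 15 h/week × 8 weeks = 120 h
slow cooker: 0.18 kW × 120 h = 21.6 kWh
aquarium heater: Runtime = 50 min × 49 = 2450 min = 40.833333… h
aquarium heater: 0.19 kW × 40.833333… h = 7.758333… kWh
box fan: Runtime = 8 h/day × 31 days = 248 h
box fan: 0.075 kW × 248 h = 18.6 kWh
window air conditioner: 1.3 kW × 84 h = 109.2 kWh
Total energy = 157.158333… kWh
Cost = 157.158333… × ₹6.4 = ₹1005.81

₹1005.81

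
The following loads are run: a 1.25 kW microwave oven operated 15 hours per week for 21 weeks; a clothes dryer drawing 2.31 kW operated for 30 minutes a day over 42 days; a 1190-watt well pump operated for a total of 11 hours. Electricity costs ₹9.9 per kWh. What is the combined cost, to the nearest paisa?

microwave oven: Runtime = 15 h/week × 21 weeks = 315 h
microwave oven: 1.25 kW × 315 h = 393.75 kWh
clothes dryer: Runtime = 30 min × 42 = 1260 min = 21 h
clothes dryer: 2.31 kW × 21 h = 48.51 kWh
well pump: 1.19 kW × 11 h = 13.09 kWh
Total energy = 455.35 kWh
Cost = 455.35 × ₹9.9 = ₹4507.97

₹4507.97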